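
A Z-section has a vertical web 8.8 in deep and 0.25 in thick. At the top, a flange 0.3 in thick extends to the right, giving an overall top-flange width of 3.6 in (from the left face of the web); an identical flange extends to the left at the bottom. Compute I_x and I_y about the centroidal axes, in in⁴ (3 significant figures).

I_x ≈ 50.5 in⁴, I_y ≈ 8.40 in⁴

Break the section into simple shapes (no overlaps), measuring from the bottom-left corner of the bounding box.
Web: 0.25 × 8.8, A = 2.2 in², y = 4.4 in, Ī = 14.197 in⁴.
Top flange (beyond web): 3.35 × 0.3, A = 1.005 in², y = 8.65 in, Ī = 0.0075375 in⁴.
Bottom flange (beyond web): 3.35 × 0.3, A = 1.005 in², y = 0.15 in, Ī = 0.0075375 in⁴.
Centroid: ȳ = ΣA·y / ΣA = 4.4 in.
Transfer each piece to the centroidal x-axis using Ī + A·d² with d = y − 4.4:
  web: d = 0 in → contributes +14.197 in⁴
  top flange (beyond web): d = 4.25 in → contributes +18.16 in⁴
  bottom flange (beyond web): d = -4.25 in → contributes +18.16 in⁴
Total I = 50.518 in⁴.
For the y-axis: x̄ = 3.475 in.
Repeating about the centroidal y-axis gives I_y = 8.4036 in⁴.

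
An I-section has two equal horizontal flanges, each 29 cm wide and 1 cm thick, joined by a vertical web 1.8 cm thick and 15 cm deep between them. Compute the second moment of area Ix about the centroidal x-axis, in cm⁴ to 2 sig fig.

Ix ≈ 4200 cm⁴

Decompose the section into non-overlapping parts with the origin at the bottom-left of its bounding rectangle.
Bottom flange: 29 × 1, A = 29 cm², y = 0.5 cm, Ī = 2.417 cm⁴.
Web: 1.8 × 15, A = 27 cm², y = 8.5 cm, Ī = 506.3 cm⁴.
Top flange: 29 × 1, A = 29 cm², y = 16.5 cm, Ī = 2.417 cm⁴.
By symmetry the centroid is at mid-height, ȳ = 8.5 cm.
Transfer each piece to the centroidal x-axis using Ī + A·d² with d = y − 8.5:
  bottom flange: d = -8 cm → contributes +1 858 cm⁴
  web: d = 0 cm → contributes +506.3 cm⁴
  top flange: d = 8 cm → contributes +1 858 cm⁴
Total I = 4 223 cm⁴.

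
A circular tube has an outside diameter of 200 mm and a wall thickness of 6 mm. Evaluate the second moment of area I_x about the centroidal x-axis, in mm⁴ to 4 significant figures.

I_x ≈ 1.722 × 10⁷ mm⁴

Break the section into simple shapes (no overlaps), measuring from the bottom-left corner of the bounding box.
Outer circle: ⌀200, A = 31415.9 mm², y = 100 mm, Ī = 78 539 816 mm⁴.
Bore (subtracted): ⌀188, A = 27759.1 mm², y = 100 mm, Ī = 61 319 880 mm⁴.
By symmetry the centroid is at mid-height, ȳ = 100 mm.
All pieces are centred on the centroidal x-axis, so I = ΣĪ (holes subtracted) = 17 219 936 mm⁴.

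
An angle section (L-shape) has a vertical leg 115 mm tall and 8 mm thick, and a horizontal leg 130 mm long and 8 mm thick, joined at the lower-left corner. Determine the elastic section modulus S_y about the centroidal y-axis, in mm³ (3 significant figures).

S_y ≈ 3.48 × 10⁴ mm³

Decompose the section into non-overlapping parts with the origin at the bottom-left of its bounding rectangle.
Vertical leg: 8 × 115, A = 920 mm², x = 4 mm, Ī = 4906.7 mm⁴.
Horizontal leg (remainder): 122 × 8, A = 976 mm², x = 69 mm, Ī = 1 210 565 mm⁴.
Centroid: x̄ = ΣA·x / ΣA = 37.46 mm.
Transfer each piece to the centroidal y-axis using Ī + A·d² with d = x − 37.46:
  vertical leg: d = -33.46 mm → contributes +1 034 907 mm⁴
  horizontal leg (remainder): d = 31.54 mm → contributes +2 181 468 mm⁴
Total I = 3 216 375 mm⁴.
Extreme fibre distance c = 92.54 mm; S = I/c = 34 757 mm³.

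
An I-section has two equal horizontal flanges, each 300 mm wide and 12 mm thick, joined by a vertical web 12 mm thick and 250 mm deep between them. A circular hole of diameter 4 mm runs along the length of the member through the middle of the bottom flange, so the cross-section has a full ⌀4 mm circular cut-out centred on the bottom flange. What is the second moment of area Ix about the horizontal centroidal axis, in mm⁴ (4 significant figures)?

Treat the section as a set of non-overlapping primitives; coordinates are from the bounding-box lower-left.
Bottom flange: 300 × 12, A = 3 600 mm², y = 6 mm, Ī = 43 200 mm⁴.
Web: 12 × 250, A = 3 000 mm², y = 137 mm, Ī = 15 625 000 mm⁴.
Top flange: 300 × 12, A = 3 600 mm², y = 268 mm, Ī = 43 200 mm⁴.
Hole (subtracted): ⌀4, A = 12.5664 mm², y = 6 mm, Ī = 12.5664 mm⁴.
Centroid: ȳ = ΣA·y / ΣA = 137.162 mm.
Transfer each piece to the horizontal centroidal axis using Ī + A·d² with d = y − 137.162:
  bottom flange: d = -131.162 mm → contributes +61 975 306 mm⁴
  web: d = -0.161591 mm → contributes +15 625 078 mm⁴
  top flange: d = 130.838 mm → contributes +61 670 482 mm⁴
  hole: d = -131.162 mm → contributes −216 196 mm⁴
Total I = 139 054 670 mm⁴.

Ix ≈ 1.391 × 10⁸ mm⁴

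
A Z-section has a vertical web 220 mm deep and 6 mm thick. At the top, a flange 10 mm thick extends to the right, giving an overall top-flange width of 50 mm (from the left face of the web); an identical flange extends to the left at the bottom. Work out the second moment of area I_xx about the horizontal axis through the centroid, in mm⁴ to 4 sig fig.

I_xx ≈ 1.503 × 10⁷ mm⁴

Decompose the section into non-overlapping parts with the origin at the bottom-left of its bounding rectangle.
Web: 6 × 220, A = 1 320 mm², y = 110 mm, Ī = 5 324 000 mm⁴.
Top flange (beyond web): 44 × 10, A = 440 mm², y = 215 mm, Ī = 3666.67 mm⁴.
Bottom flange (beyond web): 44 × 10, A = 440 mm², y = 5 mm, Ī = 3666.67 mm⁴.
Centroid: ȳ = ΣA·y / ΣA = 110 mm.
Transfer each piece to the horizontal axis through the centroid using Ī + A·d² with d = y − 110:
  web: d = 0 mm → contributes +5 324 000 mm⁴
  top flange (beyond web): d = 105 mm → contributes +4 854 667 mm⁴
  bottom flange (beyond web): d = -105 mm → contributes +4 854 667 mm⁴
Total I = 15 033 333 mm⁴.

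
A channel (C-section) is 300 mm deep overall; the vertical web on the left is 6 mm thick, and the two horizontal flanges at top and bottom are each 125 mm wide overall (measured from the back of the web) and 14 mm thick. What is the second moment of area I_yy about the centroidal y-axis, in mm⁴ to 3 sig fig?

I_yy ≈ 8.50 × 10⁶ mm⁴

Treat the section as a set of non-overlapping primitives; coordinates are from the bounding-box lower-left.
Web: 6 × 300, A = 1 800 mm², x = 3 mm, Ī = 5 400 mm⁴.
Top flange (beyond web): 119 × 14, A = 1 666 mm², x = 65.5 mm, Ī = 1 966 019 mm⁴.
Bottom flange (beyond web): 119 × 14, A = 1 666 mm², x = 65.5 mm, Ī = 1 966 019 mm⁴.
Centroid: x̄ = ΣA·x / ΣA = 43.579 mm.
Transfer each piece to the centroidal y-axis using Ī + A·d² with d = x − 43.579:
  web: d = -40.579 mm → contributes +2 969 339 mm⁴
  top flange (beyond web): d = 21.921 mm → contributes +2 766 603 mm⁴
  bottom flange (beyond web): d = 21.921 mm → contributes +2 766 603 mm⁴
Total I = 8 502 544 mm⁴.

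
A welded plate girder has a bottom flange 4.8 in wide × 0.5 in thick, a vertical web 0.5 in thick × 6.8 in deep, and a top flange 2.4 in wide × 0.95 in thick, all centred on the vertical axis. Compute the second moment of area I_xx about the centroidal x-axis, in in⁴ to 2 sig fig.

Split into non-overlapping primitives; take the origin at the lower-left of the bounding box.
Bottom plate: 4.8 × 0.5, A = 2.4 in², y = 0.25 in, Ī = 0.05 in⁴.
Web plate: 0.5 × 6.8, A = 3.4 in², y = 3.9 in, Ī = 13.1 in⁴.
Top plate: 2.4 × 0.95, A = 2.28 in², y = 7.775 in, Ī = 0.1715 in⁴.
Centroid: ȳ = ΣA·y / ΣA = 3.909 in.
Transfer each piece to the centroidal x-axis using Ī + A·d² with d = y − 3.909:
  bottom plate: d = -3.659 in → contributes +32.19 in⁴
  web plate: d = -0.009282 in → contributes +13.1 in⁴
  top plate: d = 3.866 in → contributes +34.24 in⁴
Total I = 79.53 in⁴.

I_xx ≈ 80 in⁴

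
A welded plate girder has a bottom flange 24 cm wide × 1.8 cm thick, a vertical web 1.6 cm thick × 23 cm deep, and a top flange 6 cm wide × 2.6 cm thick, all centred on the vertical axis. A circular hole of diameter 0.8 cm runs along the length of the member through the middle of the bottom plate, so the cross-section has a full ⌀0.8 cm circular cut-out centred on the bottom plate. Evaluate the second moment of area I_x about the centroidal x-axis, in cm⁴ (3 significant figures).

Decompose the section into non-overlapping parts with the origin at the bottom-left of its bounding rectangle.
Bottom plate: 24 × 1.8, A = 43.2 cm², y = 0.9 cm, Ī = 11.664 cm⁴.
Web plate: 1.6 × 23, A = 36.8 cm², y = 13.3 cm, Ī = 1622.3 cm⁴.
Top plate: 6 × 2.6, A = 15.6 cm², y = 26.1 cm, Ī = 8.788 cm⁴.
Hole (subtracted): ⌀0.8, A = 0.50265 cm², y = 0.9 cm, Ī = 0.020106 cm⁴.
Centroid: ȳ = ΣA·y / ΣA = 9.8323 cm.
Transfer each piece to the centroidal x-axis using Ī + A·d² with d = y − 9.8323:
  bottom plate: d = -8.9323 cm → contributes +3458.4 cm⁴
  web plate: d = 3.4677 cm → contributes +2064.8 cm⁴
  top plate: d = 16.268 cm → contributes +4137.1 cm⁴
  hole: d = -8.9323 cm → contributes −40.125 cm⁴
Total I = 9620.2 cm⁴.

I_x ≈ 9620 cm⁴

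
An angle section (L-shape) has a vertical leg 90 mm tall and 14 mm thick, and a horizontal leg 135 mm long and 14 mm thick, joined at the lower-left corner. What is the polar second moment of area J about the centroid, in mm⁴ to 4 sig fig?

Decompose the section into non-overlapping parts with the origin at the bottom-left of its bounding rectangle.
Vertical leg: 14 × 90, A = 1 260 mm², y = 45 mm, Ī = 850 500 mm⁴.
Horizontal leg (remainder): 121 × 14, A = 1 694 mm², y = 7 mm, Ī = 27668.7 mm⁴.
Centroid: ȳ = ΣA·y / ΣA = 23.2085 mm.
Transfer each piece to the centroidal x-axis using Ī + A·d² with d = y − 23.2085:
  vertical leg: d = 21.7915 mm → contributes +1 448 834 mm⁴
  horizontal leg (remainder): d = -16.2085 mm → contributes +472 710 mm⁴
Total I = 1 921 544 mm⁴.
For the y-axis: x̄ = 45.7085 mm.
Repeating about the centroidal y-axis gives I_y = 5 379 562 mm⁴.
Polar second moment: J = I_x + I_y = 7 301 106 mm⁴.

J ≈ 7.301 × 10⁶ mm⁴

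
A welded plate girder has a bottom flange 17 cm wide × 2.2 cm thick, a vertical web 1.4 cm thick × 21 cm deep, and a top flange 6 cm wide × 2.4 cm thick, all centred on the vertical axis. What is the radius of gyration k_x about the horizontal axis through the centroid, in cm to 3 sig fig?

Decompose the section into non-overlapping parts with the origin at the bottom-left of its bounding rectangle.
Bottom plate: 17 × 2.2, A = 37.4 cm², y = 1.1 cm, Ī = 15.085 cm⁴.
Web plate: 1.4 × 21, A = 29.4 cm², y = 12.7 cm, Ī = 1080.5 cm⁴.
Top plate: 6 × 2.4, A = 14.4 cm², y = 24.4 cm, Ī = 6.912 cm⁴.
Centroid: ȳ = ΣA·y / ΣA = 9.432 cm.
Transfer each piece to the horizontal axis through the centroid using Ī + A·d² with d = y − 9.432:
  bottom plate: d = -8.332 cm → contributes +2611.5 cm⁴
  web plate: d = 3.268 cm → contributes +1394.4 cm⁴
  top plate: d = 14.968 cm → contributes +3233.1 cm⁴
Total I = 7 239 cm⁴.
Radius of gyration: k = √(I/A) = √(7 239 / 81.2) = 9.442 cm.

k_x ≈ 9.44 cm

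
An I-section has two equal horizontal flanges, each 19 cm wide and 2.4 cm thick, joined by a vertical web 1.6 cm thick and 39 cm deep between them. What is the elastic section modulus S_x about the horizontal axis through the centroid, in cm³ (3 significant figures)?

Break the section into simple shapes (no overlaps), measuring from the bottom-left corner of the bounding box.
Bottom flange: 19 × 2.4, A = 45.6 cm², y = 1.2 cm, Ī = 21.888 cm⁴.
Web: 1.6 × 39, A = 62.4 cm², y = 21.9 cm, Ī = 7909.2 cm⁴.
Top flange: 19 × 2.4, A = 45.6 cm², y = 42.6 cm, Ī = 21.888 cm⁴.
By symmetry the centroid is at mid-height, ȳ = 21.9 cm.
Transfer each piece to the horizontal axis through the centroid using Ī + A·d² with d = y − 21.9:
  bottom flange: d = -20.7 cm → contributes +19 561 cm⁴
  web: d = 0 cm → contributes +7909.2 cm⁴
  top flange: d = 20.7 cm → contributes +19 561 cm⁴
Total I = 47 031 cm⁴.
Extreme fibre distance c = 21.9 cm; S = I/c = 2147.5 cm³.

S_x ≈ 2150 cm³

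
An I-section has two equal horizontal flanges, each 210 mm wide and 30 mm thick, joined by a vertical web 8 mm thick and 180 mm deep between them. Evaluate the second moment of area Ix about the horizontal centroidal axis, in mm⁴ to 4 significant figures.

Ix ≈ 1.437 × 10⁸ mm⁴

Split into non-overlapping primitives; take the origin at the lower-left of the bounding box.
Bottom flange: 210 × 30, A = 6 300 mm², y = 15 mm, Ī = 472 500 mm⁴.
Web: 8 × 180, A = 1 440 mm², y = 120 mm, Ī = 3 888 000 mm⁴.
Top flange: 210 × 30, A = 6 300 mm², y = 225 mm, Ī = 472 500 mm⁴.
By symmetry the centroid is at mid-height, ȳ = 120 mm.
Transfer each piece to the horizontal centroidal axis using Ī + A·d² with d = y − 120:
  bottom flange: d = -105 mm → contributes +69 930 000 mm⁴
  web: d = 0 mm → contributes +3 888 000 mm⁴
  top flange: d = 105 mm → contributes +69 930 000 mm⁴
Total I = 143 748 000 mm⁴.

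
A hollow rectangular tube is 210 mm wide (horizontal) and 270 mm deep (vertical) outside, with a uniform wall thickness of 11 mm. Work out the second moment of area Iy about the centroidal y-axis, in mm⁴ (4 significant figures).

Split into non-overlapping primitives; take the origin at the lower-left of the bounding box.
Outer rectangle: 210 × 270, A = 56 700 mm², x = 105 mm, Ī = 208 372 500 mm⁴.
Inner void (subtracted): 188 × 248, A = 46 624 mm², x = 105 mm, Ī = 137 323 221 mm⁴.
By symmetry the centroid is at mid-width, x̄ = 105 mm.
All pieces are centred on the centroidal y-axis, so I = ΣĪ (holes subtracted) = 71 049 279 mm⁴.

Iy ≈ 7.105 × 10⁷ mm⁴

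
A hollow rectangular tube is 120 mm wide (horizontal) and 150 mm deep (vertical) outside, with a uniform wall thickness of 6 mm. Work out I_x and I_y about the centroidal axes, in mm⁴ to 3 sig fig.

Split into non-overlapping primitives; take the origin at the lower-left of the bounding box.
Outer rectangle: 120 × 150, A = 18 000 mm², y = 75 mm, Ī = 33 750 000 mm⁴.
Inner void (subtracted): 108 × 138, A = 14 904 mm², y = 75 mm, Ī = 23 652 648 mm⁴.
By symmetry the centroid is at mid-height, ȳ = 75 mm.
All pieces are centred on the centroidal x-axis, so I = ΣĪ (holes subtracted) = 10 097 352 mm⁴.
Repeating about the centroidal y-axis gives I_y = 7 113 312 mm⁴.

I_x ≈ 1.01 × 10⁷ mm⁴, I_y ≈ 7.11 × 10⁶ mm⁴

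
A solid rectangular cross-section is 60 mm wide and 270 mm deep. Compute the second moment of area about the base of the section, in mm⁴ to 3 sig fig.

I_base ≈ 3.94 × 10⁸ mm⁴

The section: 60 × 270, A = 16 200 mm², y = 135 mm, Ī = 98 415 000 mm⁴.
Transfer it to the base of the section using Ī + A·d² with d = y − 0:
  the section: d = 135 mm → contributes +393 660 000 mm⁴
Total I = 393 660 000 mm⁴.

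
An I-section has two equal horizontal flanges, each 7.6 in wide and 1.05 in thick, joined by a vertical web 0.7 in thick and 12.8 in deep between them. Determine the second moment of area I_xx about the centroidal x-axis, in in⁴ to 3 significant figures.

Decompose the section into non-overlapping parts with the origin at the bottom-left of its bounding rectangle.
Bottom flange: 7.6 × 1.05, A = 7.98 in², y = 0.525 in, Ī = 0.73316 in⁴.
Web: 0.7 × 12.8, A = 8.96 in², y = 7.45 in, Ī = 122.33 in⁴.
Top flange: 7.6 × 1.05, A = 7.98 in², y = 14.375 in, Ī = 0.73316 in⁴.
By symmetry the centroid is at mid-height, ȳ = 7.45 in.
Transfer each piece to the centroidal x-axis using Ī + A·d² with d = y − 7.45:
  bottom flange: d = -6.925 in → contributes +383.42 in⁴
  web: d = 0 in → contributes +122.33 in⁴
  top flange: d = 6.925 in → contributes +383.42 in⁴
Total I = 889.17 in⁴.

I_xx ≈ 889 in⁴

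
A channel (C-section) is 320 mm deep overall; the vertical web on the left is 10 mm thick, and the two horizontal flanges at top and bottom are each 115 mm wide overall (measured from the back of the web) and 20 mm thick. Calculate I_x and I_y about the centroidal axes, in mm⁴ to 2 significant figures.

Split into non-overlapping primitives; take the origin at the lower-left of the bounding box.
Web: 10 × 320, A = 3 200 mm², y = 160 mm, Ī = 27 306 667 mm⁴.
Top flange (beyond web): 105 × 20, A = 2 100 mm², y = 310 mm, Ī = 70 000 mm⁴.
Bottom flange (beyond web): 105 × 20, A = 2 100 mm², y = 10 mm, Ī = 70 000 mm⁴.
By symmetry the centroid is at mid-height, ȳ = 160 mm.
Transfer each piece to the centroidal x-axis using Ī + A·d² with d = y − 160:
  web: d = 0 mm → contributes +27 306 667 mm⁴
  top flange (beyond web): d = 150 mm → contributes +47 320 000 mm⁴
  bottom flange (beyond web): d = -150 mm → contributes +47 320 000 mm⁴
Total I = 121 946 667 mm⁴.
For the y-axis: x̄ = 37.64 mm.
Repeating about the centroidal y-axis gives I_y = 9 890 282 mm⁴.

I_x ≈ 1.2 × 10⁸ mm⁴, I_y ≈ 9.9 × 10⁶ mm⁴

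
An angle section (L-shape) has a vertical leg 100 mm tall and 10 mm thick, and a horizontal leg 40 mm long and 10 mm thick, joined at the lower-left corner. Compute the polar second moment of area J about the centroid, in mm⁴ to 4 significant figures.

J ≈ 1.426 × 10⁶ mm⁴

Decompose the section into non-overlapping parts with the origin at the bottom-left of its bounding rectangle.
Vertical leg: 10 × 100, A = 1 000 mm², y = 50 mm, Ī = 833 333 mm⁴.
Horizontal leg (remainder): 30 × 10, A = 300 mm², y = 5 mm, Ī = 2 500 mm⁴.
Centroid: ȳ = ΣA·y / ΣA = 39.6154 mm.
Transfer each piece to the centroidal x-axis using Ī + A·d² with d = y − 39.6154:
  vertical leg: d = 10.3846 mm → contributes +941 174 mm⁴
  horizontal leg (remainder): d = -34.6154 mm → contributes +361 967 mm⁴
Total I = 1 303 141 mm⁴.
For the y-axis: x̄ = 9.61538 mm.
Repeating about the centroidal y-axis gives I_y = 123 141 mm⁴.
Polar second moment: J = I_x + I_y = 1 426 282 mm⁴.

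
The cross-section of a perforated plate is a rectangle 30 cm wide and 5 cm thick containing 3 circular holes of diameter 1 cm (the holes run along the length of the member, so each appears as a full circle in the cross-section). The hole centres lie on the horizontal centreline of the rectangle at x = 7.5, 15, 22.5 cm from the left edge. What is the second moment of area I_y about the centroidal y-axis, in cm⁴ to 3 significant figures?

I_y ≈ 1.12 × 10⁴ cm⁴

Treat the section as a set of non-overlapping primitives; coordinates are from the bounding-box lower-left.
Plate: 30 × 5, A = 150 cm², x = 15 cm, Ī = 11 250 cm⁴.
Hole 1 (subtracted): ⌀1, A = 0.7854 cm², x = 7.5 cm, Ī = 0.049087 cm⁴.
Hole 2 (subtracted): ⌀1, A = 0.7854 cm², x = 15 cm, Ī = 0.049087 cm⁴.
Hole 3 (subtracted): ⌀1, A = 0.7854 cm², x = 22.5 cm, Ī = 0.049087 cm⁴.
By symmetry the centroid is at mid-width, x̄ = 15 cm.
Transfer each piece to the centroidal y-axis using Ī + A·d² with d = x − 15:
  plate: d = 0 cm → contributes +11 250 cm⁴
  hole 1: d = -7.5 cm → contributes −44.228 cm⁴
  hole 2: d = 0 cm → contributes −0.049087 cm⁴
  hole 3: d = 7.5 cm → contributes −44.228 cm⁴
Total I = 11 161 cm⁴.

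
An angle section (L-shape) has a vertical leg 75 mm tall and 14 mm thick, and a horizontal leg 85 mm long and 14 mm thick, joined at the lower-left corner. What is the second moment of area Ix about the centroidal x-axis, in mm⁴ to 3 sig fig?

Split into non-overlapping primitives; take the origin at the lower-left of the bounding box.
Vertical leg: 14 × 75, A = 1 050 mm², y = 37.5 mm, Ī = 492 188 mm⁴.
Horizontal leg (remainder): 71 × 14, A = 994 mm², y = 7 mm, Ī = 16 235 mm⁴.
Centroid: ȳ = ΣA·y / ΣA = 22.668 mm.
Transfer each piece to the centroidal x-axis using Ī + A·d² with d = y − 22.668:
  vertical leg: d = 14.832 mm → contributes +723 181 mm⁴
  horizontal leg (remainder): d = -15.668 mm → contributes +260 243 mm⁴
Total I = 983 424 mm⁴.

Ix ≈ 9.83 × 10⁵ mm⁴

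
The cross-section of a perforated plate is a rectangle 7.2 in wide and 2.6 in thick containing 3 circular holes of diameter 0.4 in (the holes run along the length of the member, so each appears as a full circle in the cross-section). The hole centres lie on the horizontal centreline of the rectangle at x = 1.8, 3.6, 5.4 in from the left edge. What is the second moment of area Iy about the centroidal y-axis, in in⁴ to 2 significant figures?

Iy ≈ 80 in⁴

Treat the section as a set of non-overlapping primitives; coordinates are from the bounding-box lower-left.
Plate: 7.2 × 2.6, A = 18.72 in², x = 3.6 in, Ī = 80.87 in⁴.
Hole 1 (subtracted): ⌀0.4, A = 0.1257 in², x = 1.8 in, Ī = 0.001257 in⁴.
Hole 2 (subtracted): ⌀0.4, A = 0.1257 in², x = 3.6 in, Ī = 0.001257 in⁴.
Hole 3 (subtracted): ⌀0.4, A = 0.1257 in², x = 5.4 in, Ī = 0.001257 in⁴.
By symmetry the centroid is at mid-width, x̄ = 3.6 in.
Transfer each piece to the centroidal y-axis using Ī + A·d² with d = x − 3.6:
  plate: d = 0 in → contributes +80.87 in⁴
  hole 1: d = -1.8 in → contributes −0.4084 in⁴
  hole 2: d = 0 in → contributes −0.001257 in⁴
  hole 3: d = 1.8 in → contributes −0.4084 in⁴
Total I = 80.05 in⁴.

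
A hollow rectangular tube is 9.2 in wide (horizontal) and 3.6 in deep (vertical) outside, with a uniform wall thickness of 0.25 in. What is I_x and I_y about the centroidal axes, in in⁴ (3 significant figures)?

Decompose the section into non-overlapping parts with the origin at the bottom-left of its bounding rectangle.
Outer rectangle: 9.2 × 3.6, A = 33.12 in², y = 1.8 in, Ī = 35.77 in⁴.
Inner void (subtracted): 8.7 × 3.1, A = 26.97 in², y = 1.8 in, Ī = 21.598 in⁴.
By symmetry the centroid is at mid-height, ȳ = 1.8 in.
All pieces are centred on the centroidal x-axis, so I = ΣĪ (holes subtracted) = 14.171 in⁴.
Repeating about the centroidal y-axis gives I_y = 63.493 in⁴.

I_x ≈ 14.2 in⁴, I_y ≈ 63.5 in⁴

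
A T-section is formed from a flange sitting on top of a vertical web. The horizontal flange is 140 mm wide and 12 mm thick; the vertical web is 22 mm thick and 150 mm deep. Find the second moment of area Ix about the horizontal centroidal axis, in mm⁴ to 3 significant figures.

Ix ≈ 1.35 × 10⁷ mm⁴

Break the section into simple shapes (no overlaps), measuring from the bottom-left corner of the bounding box.
Flange: 140 × 12, A = 1 680 mm², y = 156 mm, Ī = 20 160 mm⁴.
Web: 22 × 150, A = 3 300 mm², y = 75 mm, Ī = 6 187 500 mm⁴.
Centroid: ȳ = ΣA·y / ΣA = 102.33 mm.
Transfer each piece to the horizontal centroidal axis using Ī + A·d² with d = y − 102.33:
  flange: d = 53.675 mm → contributes +4 860 195 mm⁴
  web: d = -27.325 mm → contributes +8 651 518 mm⁴
Total I = 13 511 713 mm⁴.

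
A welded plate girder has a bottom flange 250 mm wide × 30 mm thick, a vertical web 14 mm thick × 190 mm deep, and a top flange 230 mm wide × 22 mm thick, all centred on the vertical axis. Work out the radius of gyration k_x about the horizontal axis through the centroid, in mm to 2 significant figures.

Treat the section as a set of non-overlapping primitives; coordinates are from the bounding-box lower-left.
Bottom plate: 250 × 30, A = 7 500 mm², y = 15 mm, Ī = 562 500 mm⁴.
Web plate: 14 × 190, A = 2 660 mm², y = 125 mm, Ī = 8 002 167 mm⁴.
Top plate: 230 × 22, A = 5 060 mm², y = 231 mm, Ī = 204 087 mm⁴.
Centroid: ȳ = ΣA·y / ΣA = 106 mm.
Transfer each piece to the horizontal axis through the centroid using Ī + A·d² with d = y − 106:
  bottom plate: d = -91.04 mm → contributes +62 718 439 mm⁴
  web plate: d = 18.96 mm → contributes +8 958 844 mm⁴
  top plate: d = 125 mm → contributes +79 221 711 mm⁴
Total I = 150 898 994 mm⁴.
Radius of gyration: k = √(I/A) = √(150 898 994 / 15 220) = 99.57 mm.

k_x ≈ 100 mm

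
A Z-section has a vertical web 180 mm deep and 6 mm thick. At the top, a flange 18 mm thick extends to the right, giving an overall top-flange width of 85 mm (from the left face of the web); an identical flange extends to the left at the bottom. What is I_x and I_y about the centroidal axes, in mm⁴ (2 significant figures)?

I_x ≈ 2.2 × 10⁷ mm⁴, I_y ≈ 6.6 × 10⁶ mm⁴

Break the section into simple shapes (no overlaps), measuring from the bottom-left corner of the bounding box.
Web: 6 × 180, A = 1 080 mm², y = 90 mm, Ī = 2 916 000 mm⁴.
Top flange (beyond web): 79 × 18, A = 1 422 mm², y = 171 mm, Ī = 38 394 mm⁴.
Bottom flange (beyond web): 79 × 18, A = 1 422 mm², y = 9 mm, Ī = 38 394 mm⁴.
Centroid: ȳ = ΣA·y / ΣA = 90 mm.
Transfer each piece to the centroidal x-axis using Ī + A·d² with d = y − 90:
  web: d = 0 mm → contributes +2 916 000 mm⁴
  top flange (beyond web): d = 81 mm → contributes +9 368 136 mm⁴
  bottom flange (beyond web): d = -81 mm → contributes +9 368 136 mm⁴
Total I = 21 652 272 mm⁴.
For the y-axis: x̄ = 82 mm.
Repeating about the centroidal y-axis gives I_y = 6 619 332 mm⁴.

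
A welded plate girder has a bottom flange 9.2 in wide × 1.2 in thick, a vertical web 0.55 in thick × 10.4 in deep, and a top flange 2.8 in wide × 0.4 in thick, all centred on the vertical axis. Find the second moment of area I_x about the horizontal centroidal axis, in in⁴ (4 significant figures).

I_x ≈ 268.9 in⁴

Treat the section as a set of non-overlapping primitives; coordinates are from the bounding-box lower-left.
Bottom plate: 9.2 × 1.2, A = 11.04 in², y = 0.6 in, Ī = 1.3248 in⁴.
Web plate: 0.55 × 10.4, A = 5.72 in², y = 6.4 in, Ī = 51.5563 in⁴.
Top plate: 2.8 × 0.4, A = 1.12 in², y = 11.8 in, Ī = 0.0149333 in⁴.
Centroid: ȳ = ΣA·y / ΣA = 3.15705 in.
Transfer each piece to the horizontal centroidal axis using Ī + A·d² with d = y − 3.15705:
  bottom plate: d = -2.55705 in → contributes +73.5097 in⁴
  web plate: d = 3.24295 in → contributes +111.712 in⁴
  top plate: d = 8.64295 in → contributes +83.6796 in⁴
Total I = 268.901 in⁴.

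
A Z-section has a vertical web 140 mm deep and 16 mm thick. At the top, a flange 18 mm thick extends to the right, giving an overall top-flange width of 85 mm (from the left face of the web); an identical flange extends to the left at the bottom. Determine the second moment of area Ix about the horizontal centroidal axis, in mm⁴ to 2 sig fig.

Ix ≈ 1.3 × 10⁷ mm⁴

Break the section into simple shapes (no overlaps), measuring from the bottom-left corner of the bounding box.
Web: 16 × 140, A = 2 240 mm², y = 70 mm, Ī = 3 658 667 mm⁴.
Top flange (beyond web): 69 × 18, A = 1 242 mm², y = 131 mm, Ī = 33 534 mm⁴.
Bottom flange (beyond web): 69 × 18, A = 1 242 mm², y = 9 mm, Ī = 33 534 mm⁴.
Centroid: ȳ = ΣA·y / ΣA = 70 mm.
Transfer each piece to the horizontal centroidal axis using Ī + A·d² with d = y − 70:
  web: d = 0 mm → contributes +3 658 667 mm⁴
  top flange (beyond web): d = 61 mm → contributes +4 655 016 mm⁴
  bottom flange (beyond web): d = -61 mm → contributes +4 655 016 mm⁴
Total I = 12 968 699 mm⁴.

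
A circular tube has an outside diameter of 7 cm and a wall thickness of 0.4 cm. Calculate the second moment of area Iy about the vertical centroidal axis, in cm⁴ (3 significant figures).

Iy ≈ 45.3 cm⁴

Treat the section as a set of non-overlapping primitives; coordinates are from the bounding-box lower-left.
Outer circle: ⌀7, A = 38.485 cm², x = 3.5 cm, Ī = 117.86 cm⁴.
Bore (subtracted): ⌀6.2, A = 30.191 cm², x = 3.5 cm, Ī = 72.533 cm⁴.
By symmetry the centroid is at mid-width, x̄ = 3.5 cm.
All pieces are centred on the vertical centroidal axis, so I = ΣĪ (holes subtracted) = 45.326 cm⁴.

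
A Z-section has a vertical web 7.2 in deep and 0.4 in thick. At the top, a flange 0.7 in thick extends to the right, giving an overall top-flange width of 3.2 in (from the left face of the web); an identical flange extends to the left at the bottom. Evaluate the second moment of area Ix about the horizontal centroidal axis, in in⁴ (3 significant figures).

Treat the section as a set of non-overlapping primitives; coordinates are from the bounding-box lower-left.
Web: 0.4 × 7.2, A = 2.88 in², y = 3.6 in, Ī = 12.442 in⁴.
Top flange (beyond web): 2.8 × 0.7, A = 1.96 in², y = 6.85 in, Ī = 0.080033 in⁴.
Bottom flange (beyond web): 2.8 × 0.7, A = 1.96 in², y = 0.35 in, Ī = 0.080033 in⁴.
Centroid: ȳ = ΣA·y / ΣA = 3.6 in.
Transfer each piece to the horizontal centroidal axis using Ī + A·d² with d = y − 3.6:
  web: d = 0 in → contributes +12.442 in⁴
  top flange (beyond web): d = 3.25 in → contributes +20.783 in⁴
  bottom flange (beyond web): d = -3.25 in → contributes +20.783 in⁴
Total I = 54.007 in⁴.

Ix ≈ 54.0 in⁴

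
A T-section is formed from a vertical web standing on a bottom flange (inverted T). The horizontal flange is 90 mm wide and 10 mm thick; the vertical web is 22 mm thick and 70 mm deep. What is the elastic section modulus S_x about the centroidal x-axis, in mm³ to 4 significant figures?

Break the section into simple shapes (no overlaps), measuring from the bottom-left corner of the bounding box.
Flange: 90 × 10, A = 900 mm², y = 5 mm, Ī = 7 500 mm⁴.
Web: 22 × 70, A = 1 540 mm², y = 45 mm, Ī = 628 833 mm⁴.
Centroid: ȳ = ΣA·y / ΣA = 30.2459 mm.
Transfer each piece to the centroidal x-axis using Ī + A·d² with d = y − 30.2459:
  flange: d = -25.2459 mm → contributes +581 120 mm⁴
  web: d = 14.7541 mm → contributes +964 066 mm⁴
Total I = 1 545 186 mm⁴.
Extreme fibre distance c = 49.7541 mm; S = I/c = 31056.5 mm³.

S_x ≈ 3.106 × 10⁴ mm³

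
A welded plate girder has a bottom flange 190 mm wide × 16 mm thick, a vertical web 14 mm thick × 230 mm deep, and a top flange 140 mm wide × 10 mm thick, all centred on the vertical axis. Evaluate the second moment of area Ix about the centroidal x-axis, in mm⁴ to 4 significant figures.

Ix ≈ 7.489 × 10⁷ mm⁴

Treat the section as a set of non-overlapping primitives; coordinates are from the bounding-box lower-left.
Bottom plate: 190 × 16, A = 3 040 mm², y = 8 mm, Ī = 64853.3 mm⁴.
Web plate: 14 × 230, A = 3 220 mm², y = 131 mm, Ī = 14 194 833 mm⁴.
Top plate: 140 × 10, A = 1 400 mm², y = 251 mm, Ī = 11666.7 mm⁴.
Centroid: ȳ = ΣA·y / ΣA = 104.117 mm.
Transfer each piece to the centroidal x-axis using Ī + A·d² with d = y − 104.117:
  bottom plate: d = -96.1175 mm → contributes +28 150 114 mm⁴
  web plate: d = 26.8825 mm → contributes +16 521 828 mm⁴
  top plate: d = 146.883 mm → contributes +30 215 926 mm⁴
Total I = 74 887 868 mm⁴.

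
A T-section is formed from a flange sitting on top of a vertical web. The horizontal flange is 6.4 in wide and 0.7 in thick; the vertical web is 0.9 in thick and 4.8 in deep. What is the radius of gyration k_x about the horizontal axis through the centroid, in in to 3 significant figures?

Break the section into simple shapes (no overlaps), measuring from the bottom-left corner of the bounding box.
Flange: 6.4 × 0.7, A = 4.48 in², y = 5.15 in, Ī = 0.18293 in⁴.
Web: 0.9 × 4.8, A = 4.32 in², y = 2.4 in, Ī = 8.2944 in⁴.
Centroid: ȳ = ΣA·y / ΣA = 3.8 in.
Transfer each piece to the horizontal axis through the centroid using Ī + A·d² with d = y − 3.8:
  flange: d = 1.35 in → contributes +8.3477 in⁴
  web: d = -1.4 in → contributes +16.762 in⁴
Total I = 25.109 in⁴.
Radius of gyration: k = √(I/A) = √(25.109 / 8.8) = 1.6892 in.

k_x ≈ 1.69 in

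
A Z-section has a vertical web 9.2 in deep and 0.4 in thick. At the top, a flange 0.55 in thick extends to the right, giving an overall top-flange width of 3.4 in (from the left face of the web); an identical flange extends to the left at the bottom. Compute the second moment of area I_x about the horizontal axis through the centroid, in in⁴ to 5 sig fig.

I_x ≈ 87.768 in⁴

Treat the section as a set of non-overlapping primitives; coordinates are from the bounding-box lower-left.
Web: 0.4 × 9.2, A = 3.68 in², y = 4.6 in, Ī = 25.95627 in⁴.
Top flange (beyond web): 3 × 0.55, A = 1.65 in², y = 8.925 in, Ī = 0.04159375 in⁴.
Bottom flange (beyond web): 3 × 0.55, A = 1.65 in², y = 0.275 in, Ī = 0.04159375 in⁴.
Centroid: ȳ = ΣA·y / ΣA = 4.6 in.
Transfer each piece to the horizontal axis through the centroid using Ī + A·d² with d = y − 4.6:
  web: d = 0 in → contributes +25.95627 in⁴
  top flange (beyond web): d = 4.325 in → contributes +30.90588 in⁴
  bottom flange (beyond web): d = -4.325 in → contributes +30.90588 in⁴
Total I = 87.76802 in⁴.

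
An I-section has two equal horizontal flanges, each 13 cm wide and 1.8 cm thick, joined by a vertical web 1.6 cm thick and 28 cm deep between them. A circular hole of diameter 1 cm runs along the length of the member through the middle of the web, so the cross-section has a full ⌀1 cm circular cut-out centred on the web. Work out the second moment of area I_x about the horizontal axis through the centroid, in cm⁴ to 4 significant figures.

I_x ≈ 1.333 × 10⁴ cm⁴

Decompose the section into non-overlapping parts with the origin at the bottom-left of its bounding rectangle.
Bottom flange: 13 × 1.8, A = 23.4 cm², y = 0.9 cm, Ī = 6.318 cm⁴.
Web: 1.6 × 28, A = 44.8 cm², y = 15.8 cm, Ī = 2926.93 cm⁴.
Top flange: 13 × 1.8, A = 23.4 cm², y = 30.7 cm, Ī = 6.318 cm⁴.
Hole (subtracted): ⌀1, A = 0.785398 cm², y = 15.8 cm, Ī = 0.0490874 cm⁴.
By symmetry the centroid is at mid-height, ȳ = 15.8 cm.
Transfer each piece to the horizontal axis through the centroid using Ī + A·d² with d = y − 15.8:
  bottom flange: d = -14.9 cm → contributes +5201.35 cm⁴
  web: d = 0 cm → contributes +2926.93 cm⁴
  top flange: d = 14.9 cm → contributes +5201.35 cm⁴
  hole: d = 0 cm → contributes −0.0490874 cm⁴
Total I = 13329.6 cm⁴.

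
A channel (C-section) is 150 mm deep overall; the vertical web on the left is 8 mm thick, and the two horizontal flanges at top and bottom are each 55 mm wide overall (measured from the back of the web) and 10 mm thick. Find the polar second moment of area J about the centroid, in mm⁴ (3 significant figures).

J ≈ 7.44 × 10⁶ mm⁴

Treat the section as a set of non-overlapping primitives; coordinates are from the bounding-box lower-left.
Web: 8 × 150, A = 1 200 mm², y = 75 mm, Ī = 2 250 000 mm⁴.
Top flange (beyond web): 47 × 10, A = 470 mm², y = 145 mm, Ī = 3916.7 mm⁴.
Bottom flange (beyond web): 47 × 10, A = 470 mm², y = 5 mm, Ī = 3916.7 mm⁴.
By symmetry the centroid is at mid-height, ȳ = 75 mm.
Transfer each piece to the centroidal x-axis using Ī + A·d² with d = y − 75:
  web: d = 0 mm → contributes +2 250 000 mm⁴
  top flange (beyond web): d = 70 mm → contributes +2 306 917 mm⁴
  bottom flange (beyond web): d = -70 mm → contributes +2 306 917 mm⁴
Total I = 6 863 833 mm⁴.
For the y-axis: x̄ = 16.079 mm.
Repeating about the centroidal y-axis gives I_y = 578 060 mm⁴.
Polar second moment: J = I_x + I_y = 7 441 893 mm⁴.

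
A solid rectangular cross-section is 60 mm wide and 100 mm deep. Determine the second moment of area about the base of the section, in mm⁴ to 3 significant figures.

The section: 60 × 100, A = 6 000 mm², y = 50 mm, Ī = 5 000 000 mm⁴.
Transfer it to a horizontal axis along the bottom face using Ī + A·d² with d = y − 0:
  the section: d = 50 mm → contributes +20 000 000 mm⁴
Total I = 20 000 000 mm⁴.

I_base ≈ 2.00 × 10⁷ mm⁴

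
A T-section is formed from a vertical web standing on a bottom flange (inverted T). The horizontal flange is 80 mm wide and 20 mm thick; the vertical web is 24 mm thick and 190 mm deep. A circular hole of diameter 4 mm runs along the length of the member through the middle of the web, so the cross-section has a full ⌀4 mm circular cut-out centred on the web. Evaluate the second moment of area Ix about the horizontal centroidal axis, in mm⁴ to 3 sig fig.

Break the section into simple shapes (no overlaps), measuring from the bottom-left corner of the bounding box.
Flange: 80 × 20, A = 1 600 mm², y = 10 mm, Ī = 53 333 mm⁴.
Web: 24 × 190, A = 4 560 mm², y = 115 mm, Ī = 13 718 000 mm⁴.
Hole (subtracted): ⌀4, A = 12.566 mm², y = 115 mm, Ī = 12.566 mm⁴.
Centroid: ȳ = ΣA·y / ΣA = 87.672 mm.
Transfer each piece to the horizontal centroidal axis using Ī + A·d² with d = y − 87.672:
  flange: d = -77.672 mm → contributes +9 705 918 mm⁴
  web: d = 27.328 mm → contributes +17 123 616 mm⁴
  hole: d = 27.328 mm → contributes −9397.7 mm⁴
Total I = 26 820 137 mm⁴.

Ix ≈ 2.68 × 10⁷ mm⁴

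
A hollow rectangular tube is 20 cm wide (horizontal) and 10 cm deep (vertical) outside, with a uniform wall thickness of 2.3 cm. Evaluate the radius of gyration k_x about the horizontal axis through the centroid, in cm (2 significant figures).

Split into non-overlapping primitives; take the origin at the lower-left of the bounding box.
Outer rectangle: 20 × 10, A = 200 cm², y = 5 cm, Ī = 1 667 cm⁴.
Inner void (subtracted): 15.4 × 5.4, A = 83.16 cm², y = 5 cm, Ī = 202.1 cm⁴.
By symmetry the centroid is at mid-height, ȳ = 5 cm.
All pieces are centred on the horizontal axis through the centroid, so I = ΣĪ (holes subtracted) = 1 465 cm⁴.
Radius of gyration: k = √(I/A) = √(1 465 / 116.8) = 3.54 cm.

k_x ≈ 3.5 cm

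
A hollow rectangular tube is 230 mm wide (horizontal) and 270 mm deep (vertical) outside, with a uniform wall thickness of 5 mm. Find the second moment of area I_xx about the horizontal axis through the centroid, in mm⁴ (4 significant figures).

I_xx ≈ 5.503 × 10⁷ mm⁴

Treat the section as a set of non-overlapping primitives; coordinates are from the bounding-box lower-left.
Outer rectangle: 230 × 270, A = 62 100 mm², y = 135 mm, Ī = 377 257 500 mm⁴.
Inner void (subtracted): 220 × 260, A = 57 200 mm², y = 135 mm, Ī = 322 226 667 mm⁴.
By symmetry the centroid is at mid-height, ȳ = 135 mm.
All pieces are centred on the horizontal axis through the centroid, so I = ΣĪ (holes subtracted) = 55 030 833 mm⁴.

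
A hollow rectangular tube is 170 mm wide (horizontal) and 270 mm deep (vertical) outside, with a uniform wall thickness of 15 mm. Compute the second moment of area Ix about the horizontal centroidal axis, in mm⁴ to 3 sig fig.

Ix ≈ 1.18 × 10⁸ mm⁴

Break the section into simple shapes (no overlaps), measuring from the bottom-left corner of the bounding box.
Outer rectangle: 170 × 270, A = 45 900 mm², y = 135 mm, Ī = 278 842 500 mm⁴.
Inner void (subtracted): 140 × 240, A = 33 600 mm², y = 135 mm, Ī = 161 280 000 mm⁴.
By symmetry the centroid is at mid-height, ȳ = 135 mm.
All pieces are centred on the horizontal centroidal axis, so I = ΣĪ (holes subtracted) = 117 562 500 mm⁴.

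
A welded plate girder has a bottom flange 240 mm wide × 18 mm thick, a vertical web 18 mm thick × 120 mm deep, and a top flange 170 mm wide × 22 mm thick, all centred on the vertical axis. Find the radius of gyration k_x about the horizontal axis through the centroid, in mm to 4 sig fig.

k_x ≈ 64.24 mm

Break the section into simple shapes (no overlaps), measuring from the bottom-left corner of the bounding box.
Bottom plate: 240 × 18, A = 4 320 mm², y = 9 mm, Ī = 116 640 mm⁴.
Web plate: 18 × 120, A = 2 160 mm², y = 78 mm, Ī = 2 592 000 mm⁴.
Top plate: 170 × 22, A = 3 740 mm², y = 149 mm, Ī = 150 847 mm⁴.
Centroid: ȳ = ΣA·y / ΣA = 74.816 mm.
Transfer each piece to the horizontal axis through the centroid using Ī + A·d² with d = y − 74.816:
  bottom plate: d = -65.816 mm → contributes +18 829 809 mm⁴
  web plate: d = 3.18395 mm → contributes +2 613 897 mm⁴
  top plate: d = 74.184 mm → contributes +20 733 035 mm⁴
Total I = 42 176 741 mm⁴.
Radius of gyration: k = √(I/A) = √(42 176 741 / 10 220) = 64.2408 mm.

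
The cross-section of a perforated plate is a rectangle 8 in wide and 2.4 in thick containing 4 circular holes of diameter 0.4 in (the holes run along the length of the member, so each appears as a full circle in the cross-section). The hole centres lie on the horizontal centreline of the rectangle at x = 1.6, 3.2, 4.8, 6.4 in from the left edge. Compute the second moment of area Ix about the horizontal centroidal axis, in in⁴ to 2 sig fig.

Ix ≈ 9.2 in⁴

Treat the section as a set of non-overlapping primitives; coordinates are from the bounding-box lower-left.
Plate: 8 × 2.4, A = 19.2 in², y = 1.2 in, Ī = 9.216 in⁴.
Hole 1 (subtracted): ⌀0.4, A = 0.1257 in², y = 1.2 in, Ī = 0.001257 in⁴.
Hole 2 (subtracted): ⌀0.4, A = 0.1257 in², y = 1.2 in, Ī = 0.001257 in⁴.
Hole 3 (subtracted): ⌀0.4, A = 0.1257 in², y = 1.2 in, Ī = 0.001257 in⁴.
Hole 4 (subtracted): ⌀0.4, A = 0.1257 in², y = 1.2 in, Ī = 0.001257 in⁴.
By symmetry the centroid is at mid-height, ȳ = 1.2 in.
All pieces are centred on the horizontal centroidal axis, so I = ΣĪ (holes subtracted) = 9.211 in⁴.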